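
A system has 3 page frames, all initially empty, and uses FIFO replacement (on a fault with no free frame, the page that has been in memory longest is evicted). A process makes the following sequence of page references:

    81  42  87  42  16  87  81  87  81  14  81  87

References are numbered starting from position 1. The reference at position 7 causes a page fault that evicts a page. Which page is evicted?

pos 1: 81 → miss, frames (81)
pos 2: 42 → miss, frames (81 42)
pos 3: 87 → miss, frames (81 42 87)
pos 4: 42 → hit
pos 5: 16 → miss, evict 81, frames (42 87 16)
pos 6: 87 → hit
pos 7: 81 → miss, evict 42, frames (87 16 81)
At position 7, page 42 is evicted.

42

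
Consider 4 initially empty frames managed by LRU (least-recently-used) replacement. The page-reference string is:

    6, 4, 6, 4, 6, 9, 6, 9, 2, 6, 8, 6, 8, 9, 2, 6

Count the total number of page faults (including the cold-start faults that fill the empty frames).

5

6 -> fault, frames {6}
4 -> fault, frames {6,4}
6 -> hit
4 -> hit
6 -> hit
9 -> fault, frames {4,6,9}
6 -> hit
9 -> hit
2 -> fault, frames {4,6,9,2}
6 -> hit
8 -> fault, evict 4, frames {9,2,6,8}
6 -> hit
8 -> hit
9 -> hit
2 -> hit
6 -> hit
Page faults: 5.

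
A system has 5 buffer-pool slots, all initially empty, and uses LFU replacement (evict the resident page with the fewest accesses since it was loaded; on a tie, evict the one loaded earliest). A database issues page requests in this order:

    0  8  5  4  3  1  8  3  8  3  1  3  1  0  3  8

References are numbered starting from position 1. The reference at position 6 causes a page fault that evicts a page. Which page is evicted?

0

pos 1: 0 -> miss, frames {0}
pos 2: 8 -> miss, frames {0,8}
pos 3: 5 -> miss, frames {0,8,5}
pos 4: 4 -> miss, frames {0,8,5,4}
pos 5: 3 -> miss, frames {0,8,5,4,3}
pos 6: 1 -> miss, evict 0, frames {8,5,4,3,1}
At position 6, page 0 is evicted.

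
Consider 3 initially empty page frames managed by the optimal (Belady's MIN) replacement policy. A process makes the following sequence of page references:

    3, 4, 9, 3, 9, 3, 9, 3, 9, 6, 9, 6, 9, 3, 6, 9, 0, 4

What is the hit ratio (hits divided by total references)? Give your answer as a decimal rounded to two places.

3 -> fault, frames [3]
4 -> fault, frames [3, 4]
9 -> fault, frames [3, 4, 9]
3 -> hit
9 -> hit
3 -> hit
9 -> hit
3 -> hit
9 -> hit
6 -> fault, evict 4, frames [3, 9, 6]
9 -> hit
6 -> hit
9 -> hit
3 -> hit
6 -> hit
9 -> hit
0 -> fault, evict 6, frames [3, 9, 0]
4 -> fault, evict 0, frames [3, 9, 4]
Hits: 12 of 18 references → 12/18 = 0.6667.

0.67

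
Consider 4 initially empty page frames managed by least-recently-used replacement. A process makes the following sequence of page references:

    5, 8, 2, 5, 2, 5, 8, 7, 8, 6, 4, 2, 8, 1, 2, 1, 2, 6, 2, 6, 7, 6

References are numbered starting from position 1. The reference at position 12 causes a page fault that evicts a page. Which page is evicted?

pos 1: 5: miss, frames {5}
pos 2: 8: miss, frames {5,8}
pos 3: 2: miss, frames {5,8,2}
pos 4: 5: hit
pos 5: 2: hit
pos 6: 5: hit
pos 7: 8: hit
pos 8: 7: miss, frames {2,5,8,7}
pos 9: 8: hit
pos 10: 6: miss, evict 2, frames {5,7,8,6}
pos 11: 4: miss, evict 5, frames {7,8,6,4}
pos 12: 2: miss, evict 7, frames {8,6,4,2}
At position 12, page 7 is evicted.

7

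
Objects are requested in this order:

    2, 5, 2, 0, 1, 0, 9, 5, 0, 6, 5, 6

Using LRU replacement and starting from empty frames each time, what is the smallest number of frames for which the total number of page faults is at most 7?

3

f=1: 12 faults
f=2: 9 faults
f=3: 7 faults
f=4: 7 faults
f=5: 6 faults
f=6: 6 faults
Smallest f with faults ≤ 7 is 3.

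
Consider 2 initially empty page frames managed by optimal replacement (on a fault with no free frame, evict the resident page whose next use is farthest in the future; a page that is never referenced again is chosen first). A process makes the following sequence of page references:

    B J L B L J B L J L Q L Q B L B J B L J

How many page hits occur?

11

B: miss, frames (B)
J: miss, frames (B J)
L: miss, evict J, frames (B L)
B: hit
L: hit
J: miss, evict L, frames (B J)
B: hit
L: miss, evict B, frames (J L)
J: hit
L: hit
Q: miss, evict J, frames (L Q)
L: hit
Q: hit
B: miss, evict Q, frames (L B)
L: hit
B: hit
J: miss, evict L, frames (B J)
B: hit
L: miss, evict B, frames (J L)
J: hit
Hits: 11.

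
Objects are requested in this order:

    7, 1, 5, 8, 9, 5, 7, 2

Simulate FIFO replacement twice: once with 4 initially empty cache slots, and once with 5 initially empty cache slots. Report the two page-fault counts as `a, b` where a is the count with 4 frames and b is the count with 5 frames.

4 frames: F F F F F . F F → 7 faults.
5 frames: F F F F F . . F → 6 faults.
6 < 7: adding a frame reduced faults, as is typical.

7, 6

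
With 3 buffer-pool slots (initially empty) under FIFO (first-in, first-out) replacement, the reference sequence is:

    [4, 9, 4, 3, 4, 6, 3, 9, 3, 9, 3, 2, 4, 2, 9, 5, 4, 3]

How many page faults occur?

9

4 -> fault, frames {4}
9 -> fault, frames {4,9}
4 -> hit
3 -> fault, frames {4,9,3}
4 -> hit
6 -> fault, evict 4, frames {9,3,6}
3 -> hit
9 -> hit
3 -> hit
9 -> hit
3 -> hit
2 -> fault, evict 9, frames {3,6,2}
4 -> fault, evict 3, frames {6,2,4}
2 -> hit
9 -> fault, evict 6, frames {2,4,9}
5 -> fault, evict 2, frames {4,9,5}
4 -> hit
3 -> fault, evict 4, frames {9,5,3}
Page faults: 9.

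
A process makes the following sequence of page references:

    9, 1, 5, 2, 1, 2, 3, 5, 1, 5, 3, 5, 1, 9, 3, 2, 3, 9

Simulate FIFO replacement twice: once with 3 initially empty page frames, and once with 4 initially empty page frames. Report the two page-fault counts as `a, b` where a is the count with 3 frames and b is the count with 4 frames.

10, 6

3 frames: F F F F . . F . F F . . . F F F . . → 10 faults.
4 frames: F F F F . . F . . . . . . F . . . . → 6 faults.
6 < 10: adding a frame reduced faults, as is typical.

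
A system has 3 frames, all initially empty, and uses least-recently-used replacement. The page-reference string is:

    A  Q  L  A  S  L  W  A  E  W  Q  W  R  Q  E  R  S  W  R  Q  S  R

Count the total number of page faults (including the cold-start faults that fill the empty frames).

A -> miss, frames {A}
Q -> miss, frames {A,Q}
L -> miss, frames {A,Q,L}
A -> hit
S -> miss, evict Q, frames {L,A,S}
L -> hit
W -> miss, evict A, frames {S,L,W}
A -> miss, evict S, frames {L,W,A}
E -> miss, evict L, frames {W,A,E}
W -> hit
Q -> miss, evict A, frames {E,W,Q}
W -> hit
R -> miss, evict E, frames {Q,W,R}
Q -> hit
E -> miss, evict W, frames {R,Q,E}
R -> hit
S -> miss, evict Q, frames {E,R,S}
W -> miss, evict E, frames {R,S,W}
R -> hit
Q -> miss, evict S, frames {W,R,Q}
S -> miss, evict W, frames {R,Q,S}
R -> hit
Page faults: 14.

14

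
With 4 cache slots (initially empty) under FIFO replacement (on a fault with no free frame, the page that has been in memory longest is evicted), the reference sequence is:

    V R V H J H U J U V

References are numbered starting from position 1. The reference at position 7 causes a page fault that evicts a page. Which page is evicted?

V

pos 1: V → fault, frames (V)
pos 2: R → fault, frames (V R)
pos 3: V → hit
pos 4: H → fault, frames (V R H)
pos 5: J → fault, frames (V R H J)
pos 6: H → hit
pos 7: U → fault, evict V, frames (R H J U)
At position 7, page V is evicted.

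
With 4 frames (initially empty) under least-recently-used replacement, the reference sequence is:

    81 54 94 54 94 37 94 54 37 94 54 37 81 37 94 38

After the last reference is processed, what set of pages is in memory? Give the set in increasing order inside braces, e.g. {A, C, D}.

81 → miss, frames {81}
54 → miss, frames {81,54}
94 → miss, frames {81,54,94}
54 → hit
94 → hit
37 → miss, frames {81,54,94,37}
94 → hit
54 → hit
37 → hit
94 → hit
54 → hit
37 → hit
81 → hit
37 → hit
94 → hit
38 → miss, evict 54, frames {81,37,94,38}

{37, 38, 81, 94}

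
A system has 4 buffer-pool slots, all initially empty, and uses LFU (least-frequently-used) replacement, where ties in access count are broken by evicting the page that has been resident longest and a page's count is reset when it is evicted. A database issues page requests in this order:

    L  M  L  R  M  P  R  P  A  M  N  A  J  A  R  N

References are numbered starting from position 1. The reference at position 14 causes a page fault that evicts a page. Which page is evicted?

pos 1: L: fault, frames [L]
pos 2: M: fault, frames [L, M]
pos 3: L: hit
pos 4: R: fault, frames [L, M, R]
pos 5: M: hit
pos 6: P: fault, frames [L, M, R, P]
pos 7: R: hit
pos 8: P: hit
pos 9: A: fault, evict L, frames [M, R, P, A]
pos 10: M: hit
pos 11: N: fault, evict A, frames [M, R, P, N]
pos 12: A: fault, evict N, frames [M, R, P, A]
pos 13: J: fault, evict A, frames [M, R, P, J]
pos 14: A: fault, evict J, frames [M, R, P, A]
At position 14, page J is evicted.

J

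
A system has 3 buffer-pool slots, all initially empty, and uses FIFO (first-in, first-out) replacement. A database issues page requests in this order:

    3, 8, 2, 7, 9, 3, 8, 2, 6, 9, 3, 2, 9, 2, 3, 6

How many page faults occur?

13

3 → fault, frames {3}
8 → fault, frames {3,8}
2 → fault, frames {3,8,2}
7 → fault, evict 3, frames {8,2,7}
9 → fault, evict 8, frames {2,7,9}
3 → fault, evict 2, frames {7,9,3}
8 → fault, evict 7, frames {9,3,8}
2 → fault, evict 9, frames {3,8,2}
6 → fault, evict 3, frames {8,2,6}
9 → fault, evict 8, frames {2,6,9}
3 → fault, evict 2, frames {6,9,3}
2 → fault, evict 6, frames {9,3,2}
9 → hit
2 → hit
3 → hit
6 → fault, evict 9, frames {3,2,6}
Page faults: 13.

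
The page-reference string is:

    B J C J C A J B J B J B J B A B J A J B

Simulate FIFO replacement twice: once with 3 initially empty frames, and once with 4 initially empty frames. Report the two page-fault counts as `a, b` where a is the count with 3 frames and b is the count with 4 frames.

6, 4

3 frames: F F F . . F . F F . . . . . . . . . . . → 6 faults.
4 frames: F F F . . F . . . . . . . . . . . . . . → 4 faults.
4 < 6: adding a frame reduced faults, as is typical.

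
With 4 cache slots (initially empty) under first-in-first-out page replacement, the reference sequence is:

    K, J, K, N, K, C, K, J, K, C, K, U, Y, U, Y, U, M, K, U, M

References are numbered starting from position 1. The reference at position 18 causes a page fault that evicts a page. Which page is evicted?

pos 1: K -> miss, frames [K]
pos 2: J -> miss, frames [K, J]
pos 3: K -> hit
pos 4: N -> miss, frames [K, J, N]
pos 5: K -> hit
pos 6: C -> miss, frames [K, J, N, C]
pos 7: K -> hit
pos 8: J -> hit
pos 9: K -> hit
pos 10: C -> hit
pos 11: K -> hit
pos 12: U -> miss, evict K, frames [J, N, C, U]
pos 13: Y -> miss, evict J, frames [N, C, U, Y]
pos 14: U -> hit
pos 15: Y -> hit
pos 16: U -> hit
pos 17: M -> miss, evict N, frames [C, U, Y, M]
pos 18: K -> miss, evict C, frames [U, Y, M, K]
At position 18, page C is evicted.

C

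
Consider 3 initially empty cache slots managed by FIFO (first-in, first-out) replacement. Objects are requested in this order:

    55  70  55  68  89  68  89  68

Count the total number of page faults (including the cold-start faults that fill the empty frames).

55 → fault, frames (55)
70 → fault, frames (55 70)
55 → hit
68 → fault, frames (55 70 68)
89 → fault, evict 55, frames (70 68 89)
68 → hit
89 → hit
68 → hit
Page faults: 4.

4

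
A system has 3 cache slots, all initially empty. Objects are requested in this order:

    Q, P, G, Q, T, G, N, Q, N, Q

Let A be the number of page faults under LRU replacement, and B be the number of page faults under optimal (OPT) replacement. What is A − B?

Under LRU: F F F . F . F F . . → 6 faults.
Under OPT: F F F . F . F . . . → 5 faults.
A − B = 6 − 5 = 1.

1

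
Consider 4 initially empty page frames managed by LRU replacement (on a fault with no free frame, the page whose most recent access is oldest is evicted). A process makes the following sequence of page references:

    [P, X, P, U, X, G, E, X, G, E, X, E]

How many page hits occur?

7

P -> fault, frames (P)
X -> fault, frames (P X)
P -> hit
U -> fault, frames (X P U)
X -> hit
G -> fault, frames (P U X G)
E -> fault, evict P, frames (U X G E)
X -> hit
G -> hit
E -> hit
X -> hit
E -> hit
Hits: 7.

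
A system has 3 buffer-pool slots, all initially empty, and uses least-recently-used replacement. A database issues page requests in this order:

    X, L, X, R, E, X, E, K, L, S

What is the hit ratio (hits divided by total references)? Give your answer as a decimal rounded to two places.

X → miss, frames [X]
L → miss, frames [X, L]
X → hit
R → miss, frames [L, X, R]
E → miss, evict L, frames [X, R, E]
X → hit
E → hit
K → miss, evict R, frames [X, E, K]
L → miss, evict X, frames [E, K, L]
S → miss, evict E, frames [K, L, S]
Hits: 3 of 10 references → 3/10 = 0.3000.

0.30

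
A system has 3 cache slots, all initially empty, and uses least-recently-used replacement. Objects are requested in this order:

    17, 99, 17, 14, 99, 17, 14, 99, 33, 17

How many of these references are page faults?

5

17 → miss, frames (17)
99 → miss, frames (17 99)
17 → hit
14 → miss, frames (99 17 14)
99 → hit
17 → hit
14 → hit
99 → hit
33 → miss, evict 17, frames (14 99 33)
17 → miss, evict 14, frames (99 33 17)
Page faults: 5.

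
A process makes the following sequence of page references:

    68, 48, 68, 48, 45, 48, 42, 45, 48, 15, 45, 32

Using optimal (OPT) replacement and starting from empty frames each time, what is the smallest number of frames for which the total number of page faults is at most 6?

3

f=1: 12 faults
f=2: 7 faults
f=3: 6 faults
f=4: 6 faults
f=5: 6 faults
f=6: 6 faults
Smallest f with faults ≤ 6 is 3.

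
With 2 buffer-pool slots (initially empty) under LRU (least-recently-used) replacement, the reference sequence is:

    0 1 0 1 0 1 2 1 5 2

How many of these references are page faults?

5

0 -> miss, frames [0]
1 -> miss, frames [0, 1]
0 -> hit
1 -> hit
0 -> hit
1 -> hit
2 -> miss, evict 0, frames [1, 2]
1 -> hit
5 -> miss, evict 2, frames [1, 5]
2 -> miss, evict 1, frames [5, 2]
Page faults: 5.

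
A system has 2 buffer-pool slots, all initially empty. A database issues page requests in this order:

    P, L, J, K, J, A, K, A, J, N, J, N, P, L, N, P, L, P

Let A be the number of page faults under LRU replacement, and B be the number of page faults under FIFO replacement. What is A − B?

Under LRU: F F F F . F F . F F . . F F F F F . → 13 faults.
Under FIFO: F F F F . F . . F F . . F F F F F . → 12 faults.
A − B = 13 − 12 = 1.

1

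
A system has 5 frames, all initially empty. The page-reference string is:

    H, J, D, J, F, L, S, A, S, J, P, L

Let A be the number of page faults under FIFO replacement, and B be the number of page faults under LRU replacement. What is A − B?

1

Under FIFO: F F F . F F F F . F F . → 9 faults.
Under LRU: F F F . F F F F . . F . → 8 faults.
A − B = 9 − 8 = 1.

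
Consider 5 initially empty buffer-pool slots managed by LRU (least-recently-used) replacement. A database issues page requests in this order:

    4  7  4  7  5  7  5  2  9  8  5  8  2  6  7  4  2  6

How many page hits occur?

9

4 → fault, frames {4}
7 → fault, frames {4,7}
4 → hit
7 → hit
5 → fault, frames {4,7,5}
7 → hit
5 → hit
2 → fault, frames {4,7,5,2}
9 → fault, frames {4,7,5,2,9}
8 → fault, evict 4, frames {7,5,2,9,8}
5 → hit
8 → hit
2 → hit
6 → fault, evict 7, frames {9,5,8,2,6}
7 → fault, evict 9, frames {5,8,2,6,7}
4 → fault, evict 5, frames {8,2,6,7,4}
2 → hit
6 → hit
Hits: 9.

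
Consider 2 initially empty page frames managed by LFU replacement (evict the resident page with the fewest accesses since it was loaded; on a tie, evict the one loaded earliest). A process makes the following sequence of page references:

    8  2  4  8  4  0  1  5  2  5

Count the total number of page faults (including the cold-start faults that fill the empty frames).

8: fault, frames [8]
2: fault, frames [8, 2]
4: fault, evict 8, frames [2, 4]
8: fault, evict 2, frames [4, 8]
4: hit
0: fault, evict 8, frames [4, 0]
1: fault, evict 0, frames [4, 1]
5: fault, evict 1, frames [4, 5]
2: fault, evict 5, frames [4, 2]
5: fault, evict 2, frames [4, 5]
Page faults: 9.

9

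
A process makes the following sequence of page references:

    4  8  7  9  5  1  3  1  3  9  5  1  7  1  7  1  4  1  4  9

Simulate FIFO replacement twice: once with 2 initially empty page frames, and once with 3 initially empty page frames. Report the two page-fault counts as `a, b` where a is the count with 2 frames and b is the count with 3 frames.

2 frames: F F F F F F F . . F F F F . . . F F . F → 14 faults.
3 frames: F F F F F F F . . F F F F . . . F . . F → 13 faults.
13 < 14: adding a frame reduced faults, as is typical.

14, 13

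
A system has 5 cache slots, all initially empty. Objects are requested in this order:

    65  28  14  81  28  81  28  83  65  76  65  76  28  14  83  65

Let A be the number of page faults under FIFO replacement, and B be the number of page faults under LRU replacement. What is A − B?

Under FIFO: F F F F . . . F . F F . F F . . → 9 faults.
Under LRU: F F F F . . . F . F . . . F . . → 7 faults.
A − B = 9 − 7 = 2.

2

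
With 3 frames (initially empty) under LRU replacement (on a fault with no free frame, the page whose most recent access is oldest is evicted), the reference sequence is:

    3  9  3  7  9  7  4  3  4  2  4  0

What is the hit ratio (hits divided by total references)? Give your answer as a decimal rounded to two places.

0.42

3 → miss, frames {3}
9 → miss, frames {3,9}
3 → hit
7 → miss, frames {9,3,7}
9 → hit
7 → hit
4 → miss, evict 3, frames {9,7,4}
3 → miss, evict 9, frames {7,4,3}
4 → hit
2 → miss, evict 7, frames {3,4,2}
4 → hit
0 → miss, evict 3, frames {2,4,0}
Hits: 5 of 12 references → 5/12 = 0.4167.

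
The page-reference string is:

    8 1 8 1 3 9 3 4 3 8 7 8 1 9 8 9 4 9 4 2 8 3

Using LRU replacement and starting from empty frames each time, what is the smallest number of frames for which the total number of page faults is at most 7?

7

f=1: 22 faults
f=2: 14 faults
f=3: 13 faults
f=4: 12 faults
f=5: 11 faults
f=6: 8 faults
f=7: 7 faults
Smallest f with faults ≤ 7 is 7.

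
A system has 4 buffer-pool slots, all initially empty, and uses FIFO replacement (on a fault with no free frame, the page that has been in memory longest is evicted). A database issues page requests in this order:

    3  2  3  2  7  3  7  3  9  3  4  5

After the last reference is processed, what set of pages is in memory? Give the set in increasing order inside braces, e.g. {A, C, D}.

{4, 5, 7, 9}

3: miss, frames [3]
2: miss, frames [3, 2]
3: hit
2: hit
7: miss, frames [3, 2, 7]
3: hit
7: hit
3: hit
9: miss, frames [3, 2, 7, 9]
3: hit
4: miss, evict 3, frames [2, 7, 9, 4]
5: miss, evict 2, frames [7, 9, 4, 5]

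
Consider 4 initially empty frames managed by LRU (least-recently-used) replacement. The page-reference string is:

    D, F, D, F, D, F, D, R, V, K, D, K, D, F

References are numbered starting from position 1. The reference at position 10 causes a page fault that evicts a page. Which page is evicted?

pos 1: D → miss, frames (D)
pos 2: F → miss, frames (D F)
pos 3: D → hit
pos 4: F → hit
pos 5: D → hit
pos 6: F → hit
pos 7: D → hit
pos 8: R → miss, frames (F D R)
pos 9: V → miss, frames (F D R V)
pos 10: K → miss, evict F, frames (D R V K)
At position 10, page F is evicted.

F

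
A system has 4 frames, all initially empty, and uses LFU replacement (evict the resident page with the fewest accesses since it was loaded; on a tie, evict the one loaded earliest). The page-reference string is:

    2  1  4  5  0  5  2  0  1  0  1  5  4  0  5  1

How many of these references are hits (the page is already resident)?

8

2 -> miss, frames [2]
1 -> miss, frames [2, 1]
4 -> miss, frames [2, 1, 4]
5 -> miss, frames [2, 1, 4, 5]
0 -> miss, evict 2, frames [1, 4, 5, 0]
5 -> hit
2 -> miss, evict 1, frames [4, 5, 0, 2]
0 -> hit
1 -> miss, evict 4, frames [5, 0, 2, 1]
0 -> hit
1 -> hit
5 -> hit
4 -> miss, evict 2, frames [5, 0, 1, 4]
0 -> hit
5 -> hit
1 -> hit
Hits: 8.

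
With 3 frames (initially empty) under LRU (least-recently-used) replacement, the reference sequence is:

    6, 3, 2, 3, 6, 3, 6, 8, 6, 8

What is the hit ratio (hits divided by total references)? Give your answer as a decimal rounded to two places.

0.60

6 → fault, frames (6)
3 → fault, frames (6 3)
2 → fault, frames (6 3 2)
3 → hit
6 → hit
3 → hit
6 → hit
8 → fault, evict 2, frames (3 6 8)
6 → hit
8 → hit
Hits: 6 of 10 references → 6/10 = 0.6000.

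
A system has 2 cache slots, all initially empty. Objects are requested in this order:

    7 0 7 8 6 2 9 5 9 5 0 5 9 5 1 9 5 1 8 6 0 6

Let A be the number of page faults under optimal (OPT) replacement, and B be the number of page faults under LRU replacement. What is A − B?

Under OPT: F F . F F F F F . . F . F . F . F . F F F . → 14 faults.
Under LRU: F F . F F F F F . . F . F . F F F F F F F . → 16 faults.
A − B = 14 − 16 = -2.

-2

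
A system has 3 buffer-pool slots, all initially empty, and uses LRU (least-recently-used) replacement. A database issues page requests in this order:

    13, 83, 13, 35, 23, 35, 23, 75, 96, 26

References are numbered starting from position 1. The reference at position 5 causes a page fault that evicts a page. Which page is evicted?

pos 1: 13: fault, frames (13)
pos 2: 83: fault, frames (13 83)
pos 3: 13: hit
pos 4: 35: fault, frames (83 13 35)
pos 5: 23: fault, evict 83, frames (13 35 23)
At position 5, page 83 is evicted.

83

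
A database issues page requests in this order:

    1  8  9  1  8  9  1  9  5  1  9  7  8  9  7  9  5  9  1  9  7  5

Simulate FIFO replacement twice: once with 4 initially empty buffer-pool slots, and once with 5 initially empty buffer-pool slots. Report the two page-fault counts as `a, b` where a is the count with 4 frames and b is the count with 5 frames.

6, 5

4 frames: F F F . . . . . F . . F . . . . . . F . . . → 6 faults.
5 frames: F F F . . . . . F . . F . . . . . . . . . . → 5 faults.
5 < 6: adding a frame reduced faults, as is typical.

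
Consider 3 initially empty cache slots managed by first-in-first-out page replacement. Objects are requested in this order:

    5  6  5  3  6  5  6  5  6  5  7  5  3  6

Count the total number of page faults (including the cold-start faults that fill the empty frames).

6

5 -> miss, frames {5}
6 -> miss, frames {5,6}
5 -> hit
3 -> miss, frames {5,6,3}
6 -> hit
5 -> hit
6 -> hit
5 -> hit
6 -> hit
5 -> hit
7 -> miss, evict 5, frames {6,3,7}
5 -> miss, evict 6, frames {3,7,5}
3 -> hit
6 -> miss, evict 3, frames {7,5,6}
Page faults: 6.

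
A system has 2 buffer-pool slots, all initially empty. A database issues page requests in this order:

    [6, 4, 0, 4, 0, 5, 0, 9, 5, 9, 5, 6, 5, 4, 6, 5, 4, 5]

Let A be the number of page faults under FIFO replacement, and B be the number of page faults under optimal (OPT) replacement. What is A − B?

3

Under FIFO: F F F . . F . F . . . F F F F F F . → 11 faults.
Under OPT: F F F . . F . F . . . F . F . F . . → 8 faults.
A − B = 11 − 8 = 3.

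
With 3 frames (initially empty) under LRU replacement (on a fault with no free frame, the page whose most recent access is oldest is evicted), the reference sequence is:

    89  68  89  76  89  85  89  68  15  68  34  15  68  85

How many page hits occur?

6

89 -> miss, frames (89)
68 -> miss, frames (89 68)
89 -> hit
76 -> miss, frames (68 89 76)
89 -> hit
85 -> miss, evict 68, frames (76 89 85)
89 -> hit
68 -> miss, evict 76, frames (85 89 68)
15 -> miss, evict 85, frames (89 68 15)
68 -> hit
34 -> miss, evict 89, frames (15 68 34)
15 -> hit
68 -> hit
85 -> miss, evict 34, frames (15 68 85)
Hits: 6.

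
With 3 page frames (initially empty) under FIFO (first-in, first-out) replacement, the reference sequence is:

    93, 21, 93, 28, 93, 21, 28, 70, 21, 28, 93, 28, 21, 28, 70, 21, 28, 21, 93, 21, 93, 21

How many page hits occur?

93 -> miss, frames (93)
21 -> miss, frames (93 21)
93 -> hit
28 -> miss, frames (93 21 28)
93 -> hit
21 -> hit
28 -> hit
70 -> miss, evict 93, frames (21 28 70)
21 -> hit
28 -> hit
93 -> miss, evict 21, frames (28 70 93)
28 -> hit
21 -> miss, evict 28, frames (70 93 21)
28 -> miss, evict 70, frames (93 21 28)
70 -> miss, evict 93, frames (21 28 70)
21 -> hit
28 -> hit
21 -> hit
93 -> miss, evict 21, frames (28 70 93)
21 -> miss, evict 28, frames (70 93 21)
93 -> hit
21 -> hit
Hits: 12.

12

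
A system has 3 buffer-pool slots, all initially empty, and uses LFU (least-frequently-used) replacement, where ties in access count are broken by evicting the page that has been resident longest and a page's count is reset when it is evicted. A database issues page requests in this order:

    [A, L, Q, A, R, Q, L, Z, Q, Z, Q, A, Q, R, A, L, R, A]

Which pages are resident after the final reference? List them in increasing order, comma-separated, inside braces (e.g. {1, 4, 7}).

A -> miss, frames {A}
L -> miss, frames {A,L}
Q -> miss, frames {A,L,Q}
A -> hit
R -> miss, evict L, frames {A,Q,R}
Q -> hit
L -> miss, evict R, frames {A,Q,L}
Z -> miss, evict L, frames {A,Q,Z}
Q -> hit
Z -> hit
Q -> hit
A -> hit
Q -> hit
R -> miss, evict Z, frames {A,Q,R}
A -> hit
L -> miss, evict R, frames {A,Q,L}
R -> miss, evict L, frames {A,Q,R}
A -> hit

{A, Q, R}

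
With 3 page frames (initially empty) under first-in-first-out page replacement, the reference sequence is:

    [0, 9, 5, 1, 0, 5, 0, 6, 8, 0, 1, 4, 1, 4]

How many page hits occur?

0 -> fault, frames [0]
9 -> fault, frames [0, 9]
5 -> fault, frames [0, 9, 5]
1 -> fault, evict 0, frames [9, 5, 1]
0 -> fault, evict 9, frames [5, 1, 0]
5 -> hit
0 -> hit
6 -> fault, evict 5, frames [1, 0, 6]
8 -> fault, evict 1, frames [0, 6, 8]
0 -> hit
1 -> fault, evict 0, frames [6, 8, 1]
4 -> fault, evict 6, frames [8, 1, 4]
1 -> hit
4 -> hit
Hits: 5.

5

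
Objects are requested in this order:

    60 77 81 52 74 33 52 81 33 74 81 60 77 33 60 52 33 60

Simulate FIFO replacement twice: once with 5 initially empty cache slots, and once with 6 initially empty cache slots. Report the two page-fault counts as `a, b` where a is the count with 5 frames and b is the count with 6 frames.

5 frames: F F F F F F . . . . . F F . . . . . → 8 faults.
6 frames: F F F F F F . . . . . . . . . . . . → 6 faults.
6 < 8: adding a frame reduced faults, as is typical.

8, 6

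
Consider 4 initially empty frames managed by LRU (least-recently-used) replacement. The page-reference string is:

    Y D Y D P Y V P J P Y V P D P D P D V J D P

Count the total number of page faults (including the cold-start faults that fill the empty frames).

7

Y: fault, frames [Y]
D: fault, frames [Y, D]
Y: hit
D: hit
P: fault, frames [Y, D, P]
Y: hit
V: fault, frames [D, P, Y, V]
P: hit
J: fault, evict D, frames [Y, V, P, J]
P: hit
Y: hit
V: hit
P: hit
D: fault, evict J, frames [Y, V, P, D]
P: hit
D: hit
P: hit
D: hit
V: hit
J: fault, evict Y, frames [P, D, V, J]
D: hit
P: hit
Page faults: 7.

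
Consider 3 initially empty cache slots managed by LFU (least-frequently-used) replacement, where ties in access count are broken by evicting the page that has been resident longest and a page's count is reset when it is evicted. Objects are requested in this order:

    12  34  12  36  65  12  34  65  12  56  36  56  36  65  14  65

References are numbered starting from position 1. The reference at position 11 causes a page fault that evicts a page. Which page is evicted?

pos 1: 12: fault, frames [12]
pos 2: 34: fault, frames [12, 34]
pos 3: 12: hit
pos 4: 36: fault, frames [12, 34, 36]
pos 5: 65: fault, evict 34, frames [12, 36, 65]
pos 6: 12: hit
pos 7: 34: fault, evict 36, frames [12, 65, 34]
pos 8: 65: hit
pos 9: 12: hit
pos 10: 56: fault, evict 34, frames [12, 65, 56]
pos 11: 36: fault, evict 56, frames [12, 65, 36]
At position 11, page 56 is evicted.

56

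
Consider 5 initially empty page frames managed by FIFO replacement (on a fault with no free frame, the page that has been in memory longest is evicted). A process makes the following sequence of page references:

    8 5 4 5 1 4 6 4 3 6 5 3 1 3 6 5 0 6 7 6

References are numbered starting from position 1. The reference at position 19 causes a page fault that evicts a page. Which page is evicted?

4

pos 1: 8 -> miss, frames [8]
pos 2: 5 -> miss, frames [8, 5]
pos 3: 4 -> miss, frames [8, 5, 4]
pos 4: 5 -> hit
pos 5: 1 -> miss, frames [8, 5, 4, 1]
pos 6: 4 -> hit
pos 7: 6 -> miss, frames [8, 5, 4, 1, 6]
pos 8: 4 -> hit
pos 9: 3 -> miss, evict 8, frames [5, 4, 1, 6, 3]
pos 10: 6 -> hit
pos 11: 5 -> hit
pos 12: 3 -> hit
pos 13: 1 -> hit
pos 14: 3 -> hit
pos 15: 6 -> hit
pos 16: 5 -> hit
pos 17: 0 -> miss, evict 5, frames [4, 1, 6, 3, 0]
pos 18: 6 -> hit
pos 19: 7 -> miss, evict 4, frames [1, 6, 3, 0, 7]
At position 19, page 4 is evicted.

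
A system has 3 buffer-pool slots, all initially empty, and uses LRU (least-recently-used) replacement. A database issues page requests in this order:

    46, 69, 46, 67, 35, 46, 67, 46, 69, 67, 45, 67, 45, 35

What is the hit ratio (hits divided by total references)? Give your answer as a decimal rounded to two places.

46 → fault, frames [46]
69 → fault, frames [46, 69]
46 → hit
67 → fault, frames [69, 46, 67]
35 → fault, evict 69, frames [46, 67, 35]
46 → hit
67 → hit
46 → hit
69 → fault, evict 35, frames [67, 46, 69]
67 → hit
45 → fault, evict 46, frames [69, 67, 45]
67 → hit
45 → hit
35 → fault, evict 69, frames [67, 45, 35]
Hits: 7 of 14 references → 7/14 = 0.5000.

0.50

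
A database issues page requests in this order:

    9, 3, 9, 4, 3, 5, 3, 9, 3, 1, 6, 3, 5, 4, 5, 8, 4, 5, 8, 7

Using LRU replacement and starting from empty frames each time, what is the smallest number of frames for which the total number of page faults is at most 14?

3

f=1: 20 faults
f=2: 16 faults
f=3: 11 faults
f=4: 10 faults
f=5: 9 faults
f=6: 8 faults
f=7: 8 faults
f=8: 8 faults
Smallest f with faults ≤ 14 is 3.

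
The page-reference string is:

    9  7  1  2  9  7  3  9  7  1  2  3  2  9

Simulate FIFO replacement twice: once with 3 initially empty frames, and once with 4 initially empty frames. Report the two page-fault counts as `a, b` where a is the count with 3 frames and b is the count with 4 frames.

10, 11

3 frames: F F F F F F F . . F F . . F → 10 faults.
4 frames: F F F F . . F F F F F F . F → 11 faults.
11 > 10: adding a frame increased faults — Belady's anomaly.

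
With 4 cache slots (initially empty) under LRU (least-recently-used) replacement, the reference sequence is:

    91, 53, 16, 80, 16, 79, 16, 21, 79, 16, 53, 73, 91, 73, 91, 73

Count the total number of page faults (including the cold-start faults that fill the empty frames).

9

91: miss, frames {91}
53: miss, frames {91,53}
16: miss, frames {91,53,16}
80: miss, frames {91,53,16,80}
16: hit
79: miss, evict 91, frames {53,80,16,79}
16: hit
21: miss, evict 53, frames {80,79,16,21}
79: hit
16: hit
53: miss, evict 80, frames {21,79,16,53}
73: miss, evict 21, frames {79,16,53,73}
91: miss, evict 79, frames {16,53,73,91}
73: hit
91: hit
73: hit
Page faults: 9.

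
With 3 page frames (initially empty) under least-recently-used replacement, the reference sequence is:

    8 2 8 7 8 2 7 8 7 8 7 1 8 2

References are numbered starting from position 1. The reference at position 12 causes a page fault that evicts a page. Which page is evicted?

pos 1: 8: miss, frames (8)
pos 2: 2: miss, frames (8 2)
pos 3: 8: hit
pos 4: 7: miss, frames (2 8 7)
pos 5: 8: hit
pos 6: 2: hit
pos 7: 7: hit
pos 8: 8: hit
pos 9: 7: hit
pos 10: 8: hit
pos 11: 7: hit
pos 12: 1: miss, evict 2, frames (8 7 1)
At position 12, page 2 is evicted.

2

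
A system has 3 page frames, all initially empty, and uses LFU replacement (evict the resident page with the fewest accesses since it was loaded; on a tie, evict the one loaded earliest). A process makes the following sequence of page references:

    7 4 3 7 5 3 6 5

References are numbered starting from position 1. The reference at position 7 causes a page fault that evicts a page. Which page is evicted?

pos 1: 7 -> miss, frames [7]
pos 2: 4 -> miss, frames [7, 4]
pos 3: 3 -> miss, frames [7, 4, 3]
pos 4: 7 -> hit
pos 5: 5 -> miss, evict 4, frames [7, 3, 5]
pos 6: 3 -> hit
pos 7: 6 -> miss, evict 5, frames [7, 3, 6]
At position 7, page 5 is evicted.

5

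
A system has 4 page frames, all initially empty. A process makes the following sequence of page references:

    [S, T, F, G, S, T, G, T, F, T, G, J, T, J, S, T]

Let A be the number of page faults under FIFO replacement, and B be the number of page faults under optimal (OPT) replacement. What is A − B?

2

Under FIFO: F F F F . . . . . . . F . . F F → 7 faults.
Under OPT: F F F F . . . . . . . F . . . . → 5 faults.
A − B = 7 − 5 = 2.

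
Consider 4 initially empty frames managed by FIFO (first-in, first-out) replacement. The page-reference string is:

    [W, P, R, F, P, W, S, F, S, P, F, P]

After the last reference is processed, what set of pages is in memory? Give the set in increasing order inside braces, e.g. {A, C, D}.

{F, P, R, S}

W -> fault, frames [W]
P -> fault, frames [W, P]
R -> fault, frames [W, P, R]
F -> fault, frames [W, P, R, F]
P -> hit
W -> hit
S -> fault, evict W, frames [P, R, F, S]
F -> hit
S -> hit
P -> hit
F -> hit
P -> hit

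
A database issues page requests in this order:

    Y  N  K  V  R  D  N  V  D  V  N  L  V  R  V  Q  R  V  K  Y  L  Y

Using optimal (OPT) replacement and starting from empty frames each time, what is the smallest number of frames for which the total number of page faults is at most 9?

5

f=1: 22 faults
f=2: 15 faults
f=3: 12 faults
f=4: 10 faults
f=5: 9 faults
f=6: 8 faults
f=7: 8 faults
f=8: 8 faults
Smallest f with faults ≤ 9 is 5.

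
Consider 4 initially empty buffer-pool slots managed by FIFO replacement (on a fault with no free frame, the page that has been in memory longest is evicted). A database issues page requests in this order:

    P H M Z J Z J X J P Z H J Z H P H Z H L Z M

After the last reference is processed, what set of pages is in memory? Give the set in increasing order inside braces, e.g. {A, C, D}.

P -> miss, frames [P]
H -> miss, frames [P, H]
M -> miss, frames [P, H, M]
Z -> miss, frames [P, H, M, Z]
J -> miss, evict P, frames [H, M, Z, J]
Z -> hit
J -> hit
X -> miss, evict H, frames [M, Z, J, X]
J -> hit
P -> miss, evict M, frames [Z, J, X, P]
Z -> hit
H -> miss, evict Z, frames [J, X, P, H]
J -> hit
Z -> miss, evict J, frames [X, P, H, Z]
H -> hit
P -> hit
H -> hit
Z -> hit
H -> hit
L -> miss, evict X, frames [P, H, Z, L]
Z -> hit
M -> miss, evict P, frames [H, Z, L, M]

{H, L, M, Z}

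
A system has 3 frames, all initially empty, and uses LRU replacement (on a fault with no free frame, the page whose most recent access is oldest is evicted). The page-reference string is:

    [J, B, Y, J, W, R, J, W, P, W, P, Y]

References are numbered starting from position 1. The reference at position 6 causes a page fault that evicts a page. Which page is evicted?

Y

pos 1: J: fault, frames (J)
pos 2: B: fault, frames (J B)
pos 3: Y: fault, frames (J B Y)
pos 4: J: hit
pos 5: W: fault, evict B, frames (Y J W)
pos 6: R: fault, evict Y, frames (J W R)
At position 6, page Y is evicted.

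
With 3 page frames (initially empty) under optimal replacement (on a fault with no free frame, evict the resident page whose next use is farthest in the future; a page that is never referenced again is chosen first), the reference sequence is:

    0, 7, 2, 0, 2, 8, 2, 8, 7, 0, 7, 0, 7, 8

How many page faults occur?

5

0 -> miss, frames (0)
7 -> miss, frames (0 7)
2 -> miss, frames (0 7 2)
0 -> hit
2 -> hit
8 -> miss, evict 0, frames (7 2 8)
2 -> hit
8 -> hit
7 -> hit
0 -> miss, evict 2, frames (7 8 0)
7 -> hit
0 -> hit
7 -> hit
8 -> hit
Page faults: 5.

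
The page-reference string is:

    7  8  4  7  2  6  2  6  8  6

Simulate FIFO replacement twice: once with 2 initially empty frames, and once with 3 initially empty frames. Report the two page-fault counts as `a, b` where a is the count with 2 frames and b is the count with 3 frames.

7, 6

2 frames: F F F F F F . . F . → 7 faults.
3 frames: F F F . F F . . F . → 6 faults.
6 < 7: adding a frame reduced faults, as is typical.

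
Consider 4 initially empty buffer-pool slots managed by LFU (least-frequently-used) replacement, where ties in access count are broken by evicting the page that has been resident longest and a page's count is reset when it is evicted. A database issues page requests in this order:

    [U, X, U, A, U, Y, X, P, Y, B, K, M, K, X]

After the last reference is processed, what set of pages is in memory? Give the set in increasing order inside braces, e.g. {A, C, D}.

{K, U, X, Y}

U → miss, frames [U]
X → miss, frames [U, X]
U → hit
A → miss, frames [U, X, A]
U → hit
Y → miss, frames [U, X, A, Y]
X → hit
P → miss, evict A, frames [U, X, Y, P]
Y → hit
B → miss, evict P, frames [U, X, Y, B]
K → miss, evict B, frames [U, X, Y, K]
M → miss, evict K, frames [U, X, Y, M]
K → miss, evict M, frames [U, X, Y, K]
X → hit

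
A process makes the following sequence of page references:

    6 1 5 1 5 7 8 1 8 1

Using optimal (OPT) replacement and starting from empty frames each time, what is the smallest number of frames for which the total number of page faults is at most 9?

f=1: 10 faults
f=2: 5 faults
f=3: 5 faults
f=4: 5 faults
f=5: 5 faults
Smallest f with faults ≤ 9 is 2.

2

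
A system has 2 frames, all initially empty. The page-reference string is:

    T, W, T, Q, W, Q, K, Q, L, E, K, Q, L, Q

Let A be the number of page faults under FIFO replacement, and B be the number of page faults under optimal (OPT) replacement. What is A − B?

1

Under FIFO: F F . F . . F . F F F F F . → 9 faults.
Under OPT: F F . F . . F . F F . F F . → 8 faults.
A − B = 9 − 8 = 1.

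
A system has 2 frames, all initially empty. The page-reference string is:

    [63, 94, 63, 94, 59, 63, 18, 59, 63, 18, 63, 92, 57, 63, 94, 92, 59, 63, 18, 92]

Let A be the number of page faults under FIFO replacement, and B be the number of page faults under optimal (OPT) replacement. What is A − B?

Under FIFO: F F . . F F F F F F . F F F F F F F F F → 17 faults.
Under OPT: F F . . F . F . F . . F F . F F F . F F → 12 faults.
A − B = 17 − 12 = 5.

5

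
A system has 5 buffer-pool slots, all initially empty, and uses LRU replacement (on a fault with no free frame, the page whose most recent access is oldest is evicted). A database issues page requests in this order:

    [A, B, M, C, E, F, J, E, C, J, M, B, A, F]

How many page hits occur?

A → fault, frames [A]
B → fault, frames [A, B]
M → fault, frames [A, B, M]
C → fault, frames [A, B, M, C]
E → fault, frames [A, B, M, C, E]
F → fault, evict A, frames [B, M, C, E, F]
J → fault, evict B, frames [M, C, E, F, J]
E → hit
C → hit
J → hit
M → hit
B → fault, evict F, frames [E, C, J, M, B]
A → fault, evict E, frames [C, J, M, B, A]
F → fault, evict C, frames [J, M, B, A, F]
Hits: 4.

4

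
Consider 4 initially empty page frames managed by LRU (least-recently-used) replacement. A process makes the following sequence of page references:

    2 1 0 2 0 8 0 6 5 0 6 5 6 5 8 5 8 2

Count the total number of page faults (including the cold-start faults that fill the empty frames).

7

2 → fault, frames {2}
1 → fault, frames {2,1}
0 → fault, frames {2,1,0}
2 → hit
0 → hit
8 → fault, frames {1,2,0,8}
0 → hit
6 → fault, evict 1, frames {2,8,0,6}
5 → fault, evict 2, frames {8,0,6,5}
0 → hit
6 → hit
5 → hit
6 → hit
5 → hit
8 → hit
5 → hit
8 → hit
2 → fault, evict 0, frames {6,5,8,2}
Page faults: 7.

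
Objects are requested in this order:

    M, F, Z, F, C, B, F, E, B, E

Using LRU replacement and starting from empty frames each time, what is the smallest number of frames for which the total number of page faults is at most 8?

2

f=1: 10 faults
f=2: 8 faults
f=3: 6 faults
f=4: 6 faults
f=5: 6 faults
f=6: 6 faults
Smallest f with faults ≤ 8 is 2.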